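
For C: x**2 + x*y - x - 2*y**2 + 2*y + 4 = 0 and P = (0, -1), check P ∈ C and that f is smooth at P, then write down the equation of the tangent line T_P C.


Tangent line at P: -2*x + 6*y + 6 = 0.

Step 1: f(0, -1) = 0, so P lies on C.
Step 2: partial derivatives
  f_x(x, y) = 2*x + y - 1, f_y(x, y) = x - 4*y + 2.
  f_x(P) = -2, f_y(P) = 6 (gradient nonzero, so P is smooth).
Step 3: tangent line at P: -2·(x − 0) + 6·(y − -1) = 0.
Expanding: -2*x + 6*y + 6 = 0.


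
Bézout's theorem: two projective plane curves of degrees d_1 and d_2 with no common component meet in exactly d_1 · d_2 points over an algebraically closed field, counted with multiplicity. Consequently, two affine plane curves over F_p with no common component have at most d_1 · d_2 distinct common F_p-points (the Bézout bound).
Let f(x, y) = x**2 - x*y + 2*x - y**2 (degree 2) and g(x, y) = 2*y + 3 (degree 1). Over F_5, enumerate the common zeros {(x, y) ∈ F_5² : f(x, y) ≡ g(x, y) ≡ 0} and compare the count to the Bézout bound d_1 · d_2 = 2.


Common zeros: {(2, 1)}; count = 1; Bézout bound = 2.

deg(f) = 2, deg(g) = 1, so Bézout bound = 2.
Scan x ∈ F_5. For each x, list the y ∈ F_5 with f(x, y) ≡ 0 and those with g(x, y) ≡ 0 (mod 5); the common zeros in that column are the intersection.
  x = 0: f ≡ 0 at y ∈ {0}; g ≡ 0 at y ∈ {1}; common: ∅.
  x = 1: f ≡ 0 at y ∈ ∅; g ≡ 0 at y ∈ {1}; common: ∅.
  x = 2: f ≡ 0 at y ∈ {1, 2}; g ≡ 0 at y ∈ {1}; common: {1}.
  x = 3: f ≡ 0 at y ∈ {0, 2}; g ≡ 0 at y ∈ {1}; common: ∅.
  x = 4: f ≡ 0 at y ∈ ∅; g ≡ 0 at y ∈ {1}; common: ∅.
Collecting: common zeros = {(2, 1)}, so the count is 1.
Comparison with the Bézout bound: 1 ≤ 2 = deg(f)·deg(g), as expected for curves with no common component (the affine F_5-count falls short of the bound because intersections may lie at infinity, over extension fields, or carry multiplicity).


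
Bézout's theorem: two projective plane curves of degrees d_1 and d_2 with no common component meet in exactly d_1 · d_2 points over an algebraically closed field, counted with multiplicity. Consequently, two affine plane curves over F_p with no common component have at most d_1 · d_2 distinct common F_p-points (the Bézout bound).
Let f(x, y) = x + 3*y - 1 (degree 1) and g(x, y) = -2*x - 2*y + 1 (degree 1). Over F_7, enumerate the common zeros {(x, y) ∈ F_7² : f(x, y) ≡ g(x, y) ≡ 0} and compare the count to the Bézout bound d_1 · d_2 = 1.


Common zeros: {(2, 2)}; count = 1; Bézout bound = 1.

deg(f) = 1, deg(g) = 1, so Bézout bound = 1.
Scan x ∈ F_7. For each x, list the y ∈ F_7 with f(x, y) ≡ 0 and those with g(x, y) ≡ 0 (mod 7); the common zeros in that column are the intersection.
  x = 0: f ≡ 0 at y ∈ {5}; g ≡ 0 at y ∈ {4}; common: ∅.
  x = 1: f ≡ 0 at y ∈ {0}; g ≡ 0 at y ∈ {3}; common: ∅.
  x = 2: f ≡ 0 at y ∈ {2}; g ≡ 0 at y ∈ {2}; common: {2}.
  x = 3: f ≡ 0 at y ∈ {4}; g ≡ 0 at y ∈ {1}; common: ∅.
  x = 4: f ≡ 0 at y ∈ {6}; g ≡ 0 at y ∈ {0}; common: ∅.
  x = 5: f ≡ 0 at y ∈ {1}; g ≡ 0 at y ∈ {6}; common: ∅.
  x = 6: f ≡ 0 at y ∈ {3}; g ≡ 0 at y ∈ {5}; common: ∅.
Collecting: common zeros = {(2, 2)}, so the count is 1.
Comparison with the Bézout bound: 1 ≤ 1 = deg(f)·deg(g), as expected for curves with no common component (the bound is attained).


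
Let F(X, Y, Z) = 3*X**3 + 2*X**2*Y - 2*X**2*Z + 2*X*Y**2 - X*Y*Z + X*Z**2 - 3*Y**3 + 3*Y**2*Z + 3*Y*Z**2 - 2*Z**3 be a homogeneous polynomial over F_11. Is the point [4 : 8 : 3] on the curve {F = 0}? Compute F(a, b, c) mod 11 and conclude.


F(4,8,3) ≡ 6 (mod 11); P is NOT on the curve.

Evaluate F(4, 8, 3) term-by-term (mod 11).
  3*X**3 ↦ 3·64·1·1 = 192
  2*X**2*Y ↦ 2·16·8·1 = 256
  -2*X**2*Z ↦ -2·16·1·3 = -96
  2*X*Y**2 ↦ 2·4·64·1 = 512
  -X*Y*Z ↦ -1·4·8·3 = -96
  X*Z**2 ↦ 1·4·1·9 = 36
  -3*Y**3 ↦ -3·1·512·1 = -1536
  3*Y**2*Z ↦ 3·1·64·3 = 576
  3*Y*Z**2 ↦ 3·1·8·9 = 216
  -2*Z**3 ↦ -2·1·1·27 = -54
Sum: F(4, 8, 3) = (192) + (256) + (-96) + (512) + (-96) + (36) + (-1536) + (576) + (216) + (-54) = 6.
Reducing mod 11: 6 ≡ 6 (mod 11).
Since F(a, b, c) ≡ 6 ≠ 0 (mod 11), P does NOT lie on the curve.


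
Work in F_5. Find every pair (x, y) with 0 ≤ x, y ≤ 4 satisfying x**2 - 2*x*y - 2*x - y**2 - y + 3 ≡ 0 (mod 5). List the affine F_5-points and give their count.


Affine F_5-points: {(4, 3)}; count = 1.

For each of the 25 pairs (x, y) ∈ F_5², evaluate f(x, y) mod 5. Record the zeros.
  x = 0: [0↦3, 1↦1, 2↦2, 3↦1, 4↦3]  zeros at y ∈ ∅
  x = 1: [0↦2, 1↦3, 2↦2, 3↦4, 4↦4]  zeros at y ∈ ∅
  x = 2: [0↦3, 1↦2, 2↦4, 3↦4, 4↦2]  zeros at y ∈ ∅
  x = 3: [0↦1, 1↦3, 2↦3, 3↦1, 4↦2]  zeros at y ∈ ∅
  x = 4: [0↦1, 1↦1, 2↦4, 3↦0, 4↦4]  zeros at y ∈ {3}
Collecting zeros: affine points = {(4, 3)}.
Total count |C(F_5)_aff| = 1.


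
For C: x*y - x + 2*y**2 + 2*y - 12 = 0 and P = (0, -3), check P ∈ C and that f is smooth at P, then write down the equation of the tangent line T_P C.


Tangent line at P: -4*x - 10*y - 30 = 0.

Step 1: f(0, -3) = 0, so P lies on C.
Step 2: partial derivatives
  f_x(x, y) = y - 1, f_y(x, y) = x + 4*y + 2.
  f_x(P) = -4, f_y(P) = -10 (gradient nonzero, so P is smooth).
Step 3: tangent line at P: -4·(x − 0) + -10·(y − -3) = 0.
Expanding: -4*x - 10*y - 30 = 0.


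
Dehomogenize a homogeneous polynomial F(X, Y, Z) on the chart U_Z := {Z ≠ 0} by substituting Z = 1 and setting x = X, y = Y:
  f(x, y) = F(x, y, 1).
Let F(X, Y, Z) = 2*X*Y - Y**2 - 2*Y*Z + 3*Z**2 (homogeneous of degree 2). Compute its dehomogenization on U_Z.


f(x, y) = 2*x*y - y**2 - 2*y + 3

On U_Z we set Z = 1. Each monomial c·X^i·Y^j·Z^k in F becomes c·x^i·y^j·1^k = c·x^i·y^j.
Substituting Z = 1: F(X, Y, 1) = 2*x*y - y**2 - 2*y + 3.
Note: deg(f) ≤ deg(F) = 2; strict inequality happens when F is divisible by Z (lost terms).


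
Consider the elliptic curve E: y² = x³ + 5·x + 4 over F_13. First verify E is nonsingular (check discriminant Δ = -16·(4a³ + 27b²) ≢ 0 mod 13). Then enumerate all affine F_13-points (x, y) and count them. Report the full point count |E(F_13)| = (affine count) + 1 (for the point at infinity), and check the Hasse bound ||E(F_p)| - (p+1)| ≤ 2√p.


Affine points = {(0, 2), (0, 11), (1, 6), (1, 7), (2, 3), (2, 10), (4, 6), (4, 7), (6, 4), (6, 9), (8, 6), (8, 7), (10, 1), (10, 12), (11, 5), (11, 8)}; affine count = 16; |E(F_13)| = 17.

Discriminant check: Δ ∝ 4a³ + 27b² = 4·5³ + 27·4² = 4·125 + 27·16 ≡ 9 (mod 13). Nonzero ⇒ E is nonsingular.
For each x ∈ F_13, compute rhs = x³ + 5·x + 4 mod 13, then count y ∈ F_13 with y² ≡ rhs.
  x = 0: rhs = 4, matching y values: 2, 11 (2 points).
  x = 1: rhs = 10, matching y values: 6, 7 (2 points).
  x = 2: rhs = 9, matching y values: 3, 10 (2 points).
  x = 3: rhs = 7, matching y values: none (0 points).
  x = 4: rhs = 10, matching y values: 6, 7 (2 points).
  x = 5: rhs = 11, matching y values: none (0 points).
  x = 6: rhs = 3, matching y values: 4, 9 (2 points).
  x = 7: rhs = 5, matching y values: none (0 points).
  x = 8: rhs = 10, matching y values: 6, 7 (2 points).
  x = 9: rhs = 11, matching y values: none (0 points).
  x = 10: rhs = 1, matching y values: 1, 12 (2 points).
  x = 11: rhs = 12, matching y values: 5, 8 (2 points).
  x = 12: rhs = 11, matching y values: none (0 points).
Total affine count: 16.
Full point count |E(F_13)| = 16 + 1 = 17.
Hasse bound: |17 − (13+1)| = |3| = 3 ≤ 2√13 ≈ 7.2111 ✓.


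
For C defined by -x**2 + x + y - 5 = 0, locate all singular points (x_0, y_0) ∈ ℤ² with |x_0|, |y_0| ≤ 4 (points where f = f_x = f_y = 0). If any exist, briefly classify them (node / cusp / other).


No singular points in the scanned grid; C is smooth there.

Compute partial derivatives:
  f_x = 1 - 2*x.
  f_y = 1.
f_y = 1 is a nonzero constant, so f_y never vanishes: no point (x, y) can satisfy f = f_x = f_y = 0. In particular no (x, y) ∈ {−4, ..., 4}² is singular; the curve is smooth.


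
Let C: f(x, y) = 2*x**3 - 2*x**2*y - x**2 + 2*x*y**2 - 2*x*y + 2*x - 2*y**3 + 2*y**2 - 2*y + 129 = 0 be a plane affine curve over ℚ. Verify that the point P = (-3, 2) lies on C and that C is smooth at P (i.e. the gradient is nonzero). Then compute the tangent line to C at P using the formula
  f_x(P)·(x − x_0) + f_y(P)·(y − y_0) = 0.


Tangent line at P: 90*x - 54*y + 378 = 0.

Step 1: f(-3, 2) = 0, so P lies on C.
Step 2: partial derivatives
  f_x(x, y) = 6*x**2 - 4*x*y - 2*x + 2*y**2 - 2*y + 2, f_y(x, y) = -2*x**2 + 4*x*y - 2*x - 6*y**2 + 4*y - 2.
  f_x(P) = 90, f_y(P) = -54 (gradient nonzero, so P is smooth).
Step 3: tangent line at P: 90·(x − -3) + -54·(y − 2) = 0.
Expanding: 90*x - 54*y + 378 = 0.


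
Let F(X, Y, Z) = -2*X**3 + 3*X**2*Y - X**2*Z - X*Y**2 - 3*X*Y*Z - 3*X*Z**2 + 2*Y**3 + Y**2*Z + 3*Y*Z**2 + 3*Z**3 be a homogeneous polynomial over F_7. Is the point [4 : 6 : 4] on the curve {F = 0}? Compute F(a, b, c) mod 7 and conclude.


F(4,6,4) ≡ 3 (mod 7); P is NOT on the curve.

Evaluate F(4, 6, 4) term-by-term (mod 7).
  -2*X**3 ↦ -2·64·1·1 = -128
  3*X**2*Y ↦ 3·16·6·1 = 288
  -X**2*Z ↦ -1·16·1·4 = -64
  -X*Y**2 ↦ -1·4·36·1 = -144
  -3*X*Y*Z ↦ -3·4·6·4 = -288
  -3*X*Z**2 ↦ -3·4·1·16 = -192
  2*Y**3 ↦ 2·1·216·1 = 432
  Y**2*Z ↦ 1·1·36·4 = 144
  3*Y*Z**2 ↦ 3·1·6·16 = 288
  3*Z**3 ↦ 3·1·1·64 = 192
Sum: F(4, 6, 4) = (-128) + (288) + (-64) + (-144) + (-288) + (-192) + (432) + (144) + (288) + (192) = 528.
Reducing mod 7: 528 ≡ 3 (mod 7).
Since F(a, b, c) ≡ 3 ≠ 0 (mod 7), P does NOT lie on the curve.


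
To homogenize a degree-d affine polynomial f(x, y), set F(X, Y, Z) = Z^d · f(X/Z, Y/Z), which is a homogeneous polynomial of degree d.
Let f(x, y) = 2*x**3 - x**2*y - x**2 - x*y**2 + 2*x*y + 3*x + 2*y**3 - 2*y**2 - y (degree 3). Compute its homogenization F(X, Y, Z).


F(X, Y, Z) = 2*X**3 - X**2*Y - X**2*Z - X*Y**2 + 2*X*Y*Z + 3*X*Z**2 + 2*Y**3 - 2*Y**2*Z - Y*Z**2

deg(f) = 3.
Substitute x = X/Z, y = Y/Z into f, then multiply by Z^3.
  monomial 2·x^3·y^0 ↦ 2·X^3·Y^0·Z^0.
  monomial -1·x^2·y^1 ↦ -1·X^2·Y^1·Z^0.
  monomial -1·x^2·y^0 ↦ -1·X^2·Y^0·Z^1.
  monomial -1·x^1·y^2 ↦ -1·X^1·Y^2·Z^0.
  monomial 2·x^1·y^1 ↦ 2·X^1·Y^1·Z^1.
  monomial 3·x^1·y^0 ↦ 3·X^1·Y^0·Z^2.
  monomial 2·x^0·y^3 ↦ 2·X^0·Y^3·Z^0.
  monomial -2·x^0·y^2 ↦ -2·X^0·Y^2·Z^1.
  monomial -1·x^0·y^1 ↦ -1·X^0·Y^1·Z^2.
Collecting: F(X, Y, Z) = 2*X**3 - X**2*Y - X**2*Z - X*Y**2 + 2*X*Y*Z + 3*X*Z**2 + 2*Y**3 - 2*Y**2*Z - Y*Z**2.


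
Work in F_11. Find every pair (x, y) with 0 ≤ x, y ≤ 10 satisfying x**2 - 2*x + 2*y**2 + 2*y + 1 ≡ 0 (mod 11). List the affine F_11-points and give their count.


Affine F_11-points: {(1, 0), (1, 10), (3, 4), (3, 6), (4, 3), (4, 7), (9, 3), (9, 7), (10, 4), (10, 6)}; count = 10.

For each of the 121 pairs (x, y) ∈ F_11², evaluate f(x, y) mod 11. Record the zeros.
  x = 0: [0↦1, 1↦5, 2↦2, 3↦3, 4↦8, 5↦6, 6↦8, 7↦3, 8↦2, 9↦5, 10↦1]  zeros at y ∈ ∅
  x = 1: [0↦0, 1↦4, 2↦1, 3↦2, 4↦7, 5↦5, 6↦7, 7↦2, 8↦1, 9↦4, 10↦0]  zeros at y ∈ {0, 10}
  x = 2: [0↦1, 1↦5, 2↦2, 3↦3, 4↦8, 5↦6, 6↦8, 7↦3, 8↦2, 9↦5, 10↦1]  zeros at y ∈ ∅
  x = 3: [0↦4, 1↦8, 2↦5, 3↦6, 4↦0, 5↦9, 6↦0, 7↦6, 8↦5, 9↦8, 10↦4]  zeros at y ∈ {4, 6}
  x = 4: [0↦9, 1↦2, 2↦10, 3↦0, 4↦5, 5↦3, 6↦5, 7↦0, 8↦10, 9↦2, 10↦9]  zeros at y ∈ {3, 7}
  x = 5: [0↦5, 1↦9, 2↦6, 3↦7, 4↦1, 5↦10, 6↦1, 7↦7, 8↦6, 9↦9, 10↦5]  zeros at y ∈ ∅
  x = 6: [0↦3, 1↦7, 2↦4, 3↦5, 4↦10, 5↦8, 6↦10, 7↦5, 8↦4, 9↦7, 10↦3]  zeros at y ∈ ∅
  x = 7: [0↦3, 1↦7, 2↦4, 3↦5, 4↦10, 5↦8, 6↦10, 7↦5, 8↦4, 9↦7, 10↦3]  zeros at y ∈ ∅
  x = 8: [0↦5, 1↦9, 2↦6, 3↦7, 4↦1, 5↦10, 6↦1, 7↦7, 8↦6, 9↦9, 10↦5]  zeros at y ∈ ∅
  x = 9: [0↦9, 1↦2, 2↦10, 3↦0, 4↦5, 5↦3, 6↦5, 7↦0, 8↦10, 9↦2, 10↦9]  zeros at y ∈ {3, 7}
  x = 10: [0↦4, 1↦8, 2↦5, 3↦6, 4↦0, 5↦9, 6↦0, 7↦6, 8↦5, 9↦8, 10↦4]  zeros at y ∈ {4, 6}
Collecting zeros: affine points = {(1, 0), (1, 10), (3, 4), (3, 6), (4, 3), (4, 7), (9, 3), (9, 7), (10, 4), (10, 6)}.
Total count |C(F_11)_aff| = 10.


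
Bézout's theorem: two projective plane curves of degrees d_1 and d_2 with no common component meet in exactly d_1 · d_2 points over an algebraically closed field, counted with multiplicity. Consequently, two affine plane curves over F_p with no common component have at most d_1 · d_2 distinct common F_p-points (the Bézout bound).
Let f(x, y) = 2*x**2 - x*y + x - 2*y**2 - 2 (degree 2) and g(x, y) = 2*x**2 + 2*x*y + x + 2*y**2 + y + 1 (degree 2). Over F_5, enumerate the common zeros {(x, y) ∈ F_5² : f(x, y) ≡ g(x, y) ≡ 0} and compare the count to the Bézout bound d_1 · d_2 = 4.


Common zeros: ∅; count = 0; Bézout bound = 4.

deg(f) = 2, deg(g) = 2, so Bézout bound = 4.
Scan x ∈ F_5. For each x, list the y ∈ F_5 with f(x, y) ≡ 0 and those with g(x, y) ≡ 0 (mod 5); the common zeros in that column are the intersection.
  x = 0: f ≡ 0 at y ∈ {2, 3}; g ≡ 0 at y ∈ ∅; common: ∅.
  x = 1: f ≡ 0 at y ∈ {3, 4}; g ≡ 0 at y ∈ ∅; common: ∅.
  x = 2: f ≡ 0 at y ∈ ∅; g ≡ 0 at y ∈ ∅; common: ∅.
  x = 3: f ≡ 0 at y ∈ {2, 4}; g ≡ 0 at y ∈ ∅; common: ∅.
  x = 4: f ≡ 0 at y ∈ ∅; g ≡ 0 at y ∈ {4}; common: ∅.
Collecting: common zeros = ∅, so the count is 0.
Comparison with the Bézout bound: 0 ≤ 4 = deg(f)·deg(g), as expected for curves with no common component (the affine F_5-count falls short of the bound because intersections may lie at infinity, over extension fields, or carry multiplicity).


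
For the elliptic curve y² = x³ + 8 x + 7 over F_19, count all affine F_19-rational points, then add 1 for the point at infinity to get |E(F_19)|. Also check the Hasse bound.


Affine points = {(0, 8), (0, 11), (1, 4), (1, 15), (3, 1), (3, 18), (5, 1), (5, 18), (6, 9), (6, 10), (7, 8), (7, 11), (10, 2), (10, 17), (11, 1), (11, 18), (12, 8), (12, 11), (13, 3), (13, 16), (15, 5), (15, 14), (18, 6), (18, 13)}; affine count = 24; |E(F_19)| = 25.

Discriminant check: Δ ∝ 4a³ + 27b² = 4·8³ + 27·7² = 4·512 + 27·49 ≡ 8 (mod 19). Nonzero ⇒ E is nonsingular.
For each x ∈ F_19, compute rhs = x³ + 8·x + 7 mod 19, then count y ∈ F_19 with y² ≡ rhs.
  x = 0: rhs = 7, matching y values: 8, 11 (2 points).
  x = 1: rhs = 16, matching y values: 4, 15 (2 points).
  x = 2: rhs = 12, matching y values: none (0 points).
  x = 3: rhs = 1, matching y values: 1, 18 (2 points).
  x = 4: rhs = 8, matching y values: none (0 points).
  x = 5: rhs = 1, matching y values: 1, 18 (2 points).
  x = 6: rhs = 5, matching y values: 9, 10 (2 points).
  x = 7: rhs = 7, matching y values: 8, 11 (2 points).
  x = 8: rhs = 13, matching y values: none (0 points).
  x = 9: rhs = 10, matching y values: none (0 points).
  x = 10: rhs = 4, matching y values: 2, 17 (2 points).
  x = 11: rhs = 1, matching y values: 1, 18 (2 points).
  x = 12: rhs = 7, matching y values: 8, 11 (2 points).
  x = 13: rhs = 9, matching y values: 3, 16 (2 points).
  x = 14: rhs = 13, matching y values: none (0 points).
  x = 15: rhs = 6, matching y values: 5, 14 (2 points).
  x = 16: rhs = 13, matching y values: none (0 points).
  x = 17: rhs = 2, matching y values: none (0 points).
  x = 18: rhs = 17, matching y values: 6, 13 (2 points).
Total affine count: 24.
Full point count |E(F_19)| = 24 + 1 = 25.
Hasse bound: |25 − (19+1)| = |5| = 5 ≤ 2√19 ≈ 8.7178 ✓.


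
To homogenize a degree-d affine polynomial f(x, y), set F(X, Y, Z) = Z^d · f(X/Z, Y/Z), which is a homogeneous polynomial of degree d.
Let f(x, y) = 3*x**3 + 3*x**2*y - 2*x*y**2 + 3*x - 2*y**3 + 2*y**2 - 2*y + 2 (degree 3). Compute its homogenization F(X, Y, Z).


F(X, Y, Z) = 3*X**3 + 3*X**2*Y - 2*X*Y**2 + 3*X*Z**2 - 2*Y**3 + 2*Y**2*Z - 2*Y*Z**2 + 2*Z**3

deg(f) = 3.
Substitute x = X/Z, y = Y/Z into f, then multiply by Z^3.
  monomial 3·x^3·y^0 ↦ 3·X^3·Y^0·Z^0.
  monomial 3·x^2·y^1 ↦ 3·X^2·Y^1·Z^0.
  monomial -2·x^1·y^2 ↦ -2·X^1·Y^2·Z^0.
  monomial 3·x^1·y^0 ↦ 3·X^1·Y^0·Z^2.
  monomial -2·x^0·y^3 ↦ -2·X^0·Y^3·Z^0.
  monomial 2·x^0·y^2 ↦ 2·X^0·Y^2·Z^1.
  monomial -2·x^0·y^1 ↦ -2·X^0·Y^1·Z^2.
  monomial 2·x^0·y^0 ↦ 2·X^0·Y^0·Z^3.
Collecting: F(X, Y, Z) = 3*X**3 + 3*X**2*Y - 2*X*Y**2 + 3*X*Z**2 - 2*Y**3 + 2*Y**2*Z - 2*Y*Z**2 + 2*Z**3.


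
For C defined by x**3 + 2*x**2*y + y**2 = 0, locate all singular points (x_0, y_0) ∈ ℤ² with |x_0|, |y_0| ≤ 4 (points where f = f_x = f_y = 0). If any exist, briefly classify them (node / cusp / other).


Singular points: {(0, 0)}; classification: cusp.

Compute partial derivatives:
  f_x = 3*x**2 + 4*x*y.
  f_y = 2*x**2 + 2*y.
Scan x_0 ∈ {−4, ..., 4}. For each x_0, f_y(x_0, y) is a polynomial in y; find its integer roots y ∈ {−4, ..., 4}, then test f_x and f at those candidates.
  x = -4: f_y(-4, y) = 2*y + 32; no integer root y with |y| ≤ 4.
  x = -3: f_y(-3, y) = 2*y + 18; no integer root y with |y| ≤ 4.
  x = -2: f_y(-2, y) = 2*y + 8; vanishes at y ∈ {-4}. (-2, -4): f_x = 44 ≠ 0.
  x = -1: f_y(-1, y) = 2*y + 2; vanishes at y ∈ {-1}. (-1, -1): f_x = 7 ≠ 0.
  x = 0: f_y(0, y) = 2*y; vanishes at y ∈ {0}. (0, 0): f_x = 0, f = 0 — SINGULAR.
  x = 1: f_y(1, y) = 2*y + 2; vanishes at y ∈ {-1}. (1, -1): f_x = -1 ≠ 0.
  x = 2: f_y(2, y) = 2*y + 8; vanishes at y ∈ {-4}. (2, -4): f_x = -20 ≠ 0.
  x = 3: f_y(3, y) = 2*y + 18; no integer root y with |y| ≤ 4.
  x = 4: f_y(4, y) = 2*y + 32; no integer root y with |y| ≤ 4.
Only singular point on the grid: (0, 0).
Classify: substitute x = 0 + u, y = 0 + v and expand: f = u**3 + 2*u**2*v + v**2.
No constant or linear terms (consistent with a singular point). Quadratic part: v**2. Cubic part: u**3 + 2*u**2*v.
The quadratic part v**2 is a perfect square, so there is a single (double) tangent line v = 0, i.e. y = 0. Restricting the cubic part to that line (v = 0) leaves u**3 ≠ 0, so f is not divisible by v and the branch is v² ≈ -u**3 to lowest order — this is a cusp.
Classification: cusp.


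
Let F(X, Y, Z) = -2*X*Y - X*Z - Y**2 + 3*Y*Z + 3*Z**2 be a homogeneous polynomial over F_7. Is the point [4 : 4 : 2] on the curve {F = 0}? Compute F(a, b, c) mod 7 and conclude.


F(4,4,2) ≡ 1 (mod 7); P is NOT on the curve.

Evaluate F(4, 4, 2) term-by-term (mod 7).
  -2*X*Y ↦ -2·4·4·1 = -32
  -X*Z ↦ -1·4·1·2 = -8
  -Y**2 ↦ -1·1·16·1 = -16
  3*Y*Z ↦ 3·1·4·2 = 24
  3*Z**2 ↦ 3·1·1·4 = 12
Sum: F(4, 4, 2) = (-32) + (-8) + (-16) + (24) + (12) = -20.
Reducing mod 7: -20 ≡ 1 (mod 7).
Since F(a, b, c) ≡ 1 ≠ 0 (mod 7), P does NOT lie on the curve.


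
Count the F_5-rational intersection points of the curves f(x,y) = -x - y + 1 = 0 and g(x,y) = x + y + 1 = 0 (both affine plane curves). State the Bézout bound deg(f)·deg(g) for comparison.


Common zeros: ∅; count = 0; Bézout bound = 1.

deg(f) = 1, deg(g) = 1, so Bézout bound = 1.
Scan x ∈ F_5. For each x, list the y ∈ F_5 with f(x, y) ≡ 0 and those with g(x, y) ≡ 0 (mod 5); the common zeros in that column are the intersection.
  x = 0: f ≡ 0 at y ∈ {1}; g ≡ 0 at y ∈ {4}; common: ∅.
  x = 1: f ≡ 0 at y ∈ {0}; g ≡ 0 at y ∈ {3}; common: ∅.
  x = 2: f ≡ 0 at y ∈ {4}; g ≡ 0 at y ∈ {2}; common: ∅.
  x = 3: f ≡ 0 at y ∈ {3}; g ≡ 0 at y ∈ {1}; common: ∅.
  x = 4: f ≡ 0 at y ∈ {2}; g ≡ 0 at y ∈ {0}; common: ∅.
Collecting: common zeros = ∅, so the count is 0.
Comparison with the Bézout bound: 0 ≤ 1 = deg(f)·deg(g), as expected for curves with no common component (the affine F_5-count falls short of the bound because intersections may lie at infinity, over extension fields, or carry multiplicity).


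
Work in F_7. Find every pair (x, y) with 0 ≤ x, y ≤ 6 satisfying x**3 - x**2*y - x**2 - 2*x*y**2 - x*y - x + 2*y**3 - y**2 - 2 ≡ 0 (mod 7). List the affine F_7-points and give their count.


Affine F_7-points: {(2, 0), (3, 5), (4, 0), (5, 3), (6, 1)}; count = 5.

For each of the 49 pairs (x, y) ∈ F_7², evaluate f(x, y) mod 7. Record the zeros.
  x = 0: [0↦5, 1↦6, 2↦3, 3↦1, 4↦5, 5↦6, 6↦2]  zeros at y ∈ ∅
  x = 1: [0↦4, 1↦1, 2↦4, 3↦4, 4↦6, 5↦1, 6↦1]  zeros at y ∈ ∅
  x = 2: [0↦0, 1↦5, 2↦5, 3↦5, 4↦3, 5↦4, 6↦6]  zeros at y ∈ {0}
  x = 3: [0↦6, 1↦3, 2↦5, 3↦3, 4↦2, 5↦0, 6↦2]  zeros at y ∈ {5}
  x = 4: [0↦0, 1↦1, 2↦3, 3↦4, 4↦2, 5↦2, 6↦2]  zeros at y ∈ {0}
  x = 5: [0↦2, 1↦5, 2↦5, 3↦0, 4↦2, 5↦2, 6↦5]  zeros at y ∈ {3}
  x = 6: [0↦4, 1↦0, 2↦3, 3↦4, 4↦1, 5↦6, 6↦3]  zeros at y ∈ {1}
Collecting zeros: affine points = {(2, 0), (3, 5), (4, 0), (5, 3), (6, 1)}.
Total count |C(F_7)_aff| = 5.


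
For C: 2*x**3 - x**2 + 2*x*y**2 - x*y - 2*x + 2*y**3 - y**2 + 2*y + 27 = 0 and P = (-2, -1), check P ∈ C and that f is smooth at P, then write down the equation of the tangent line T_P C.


Tangent line at P: 29*x + 20*y + 78 = 0.

Step 1: f(-2, -1) = 0, so P lies on C.
Step 2: partial derivatives
  f_x(x, y) = 6*x**2 - 2*x + 2*y**2 - y - 2, f_y(x, y) = 4*x*y - x + 6*y**2 - 2*y + 2.
  f_x(P) = 29, f_y(P) = 20 (gradient nonzero, so P is smooth).
Step 3: tangent line at P: 29·(x − -2) + 20·(y − -1) = 0.
Expanding: 29*x + 20*y + 78 = 0.


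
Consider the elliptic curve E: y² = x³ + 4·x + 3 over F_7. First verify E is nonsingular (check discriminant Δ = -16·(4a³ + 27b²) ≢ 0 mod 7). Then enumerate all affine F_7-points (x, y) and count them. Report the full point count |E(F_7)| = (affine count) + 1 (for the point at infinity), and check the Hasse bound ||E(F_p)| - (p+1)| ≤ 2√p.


Affine points = {(1, 1), (1, 6), (3, 0), (5, 1), (5, 6)}; affine count = 5; |E(F_7)| = 6.

Discriminant check: Δ ∝ 4a³ + 27b² = 4·4³ + 27·3² = 4·64 + 27·9 ≡ 2 (mod 7). Nonzero ⇒ E is nonsingular.
For each x ∈ F_7, compute rhs = x³ + 4·x + 3 mod 7, then count y ∈ F_7 with y² ≡ rhs.
  x = 0: rhs = 3, matching y values: none (0 points).
  x = 1: rhs = 1, matching y values: 1, 6 (2 points).
  x = 2: rhs = 5, matching y values: none (0 points).
  x = 3: rhs = 0, matching y values: 0 (1 points).
  x = 4: rhs = 6, matching y values: none (0 points).
  x = 5: rhs = 1, matching y values: 1, 6 (2 points).
  x = 6: rhs = 5, matching y values: none (0 points).
Total affine count: 5.
Full point count |E(F_7)| = 5 + 1 = 6.
Hasse bound: |6 − (7+1)| = |-2| = 2 ≤ 2√7 ≈ 5.2915 ✓.


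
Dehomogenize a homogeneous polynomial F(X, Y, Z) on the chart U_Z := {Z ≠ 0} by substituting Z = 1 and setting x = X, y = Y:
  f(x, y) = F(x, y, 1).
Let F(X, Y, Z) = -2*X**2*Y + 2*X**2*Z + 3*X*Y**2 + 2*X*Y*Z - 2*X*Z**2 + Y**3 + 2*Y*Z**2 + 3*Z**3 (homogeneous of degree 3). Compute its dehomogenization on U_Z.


f(x, y) = -2*x**2*y + 2*x**2 + 3*x*y**2 + 2*x*y - 2*x + y**3 + 2*y + 3

On U_Z we set Z = 1. Each monomial c·X^i·Y^j·Z^k in F becomes c·x^i·y^j·1^k = c·x^i·y^j.
Substituting Z = 1: F(X, Y, 1) = -2*x**2*y + 2*x**2 + 3*x*y**2 + 2*x*y - 2*x + y**3 + 2*y + 3.
Note: deg(f) ≤ deg(F) = 3; strict inequality happens when F is divisible by Z (lost terms).


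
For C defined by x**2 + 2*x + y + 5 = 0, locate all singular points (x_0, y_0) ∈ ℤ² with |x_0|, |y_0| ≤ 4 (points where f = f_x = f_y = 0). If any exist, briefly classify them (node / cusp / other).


No singular points in the scanned grid; C is smooth there.

Compute partial derivatives:
  f_x = 2*x + 2.
  f_y = 1.
f_y = 1 is a nonzero constant, so f_y never vanishes: no point (x, y) can satisfy f = f_x = f_y = 0. In particular no (x, y) ∈ {−4, ..., 4}² is singular; the curve is smooth.


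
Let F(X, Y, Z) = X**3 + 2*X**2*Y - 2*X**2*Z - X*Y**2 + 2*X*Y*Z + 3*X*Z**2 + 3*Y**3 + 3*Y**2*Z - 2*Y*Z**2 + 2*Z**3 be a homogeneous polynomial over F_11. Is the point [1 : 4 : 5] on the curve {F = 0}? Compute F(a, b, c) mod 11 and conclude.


F(1,4,5) ≡ 8 (mod 11); P is NOT on the curve.

Evaluate F(1, 4, 5) term-by-term (mod 11).
  X**3 ↦ 1·1·1·1 = 1
  2*X**2*Y ↦ 2·1·4·1 = 8
  -2*X**2*Z ↦ -2·1·1·5 = -10
  -X*Y**2 ↦ -1·1·16·1 = -16
  2*X*Y*Z ↦ 2·1·4·5 = 40
  3*X*Z**2 ↦ 3·1·1·25 = 75
  3*Y**3 ↦ 3·1·64·1 = 192
  3*Y**2*Z ↦ 3·1·16·5 = 240
  -2*Y*Z**2 ↦ -2·1·4·25 = -200
  2*Z**3 ↦ 2·1·1·125 = 250
Sum: F(1, 4, 5) = (1) + (8) + (-10) + (-16) + (40) + (75) + (192) + (240) + (-200) + (250) = 580.
Reducing mod 11: 580 ≡ 8 (mod 11).
Since F(a, b, c) ≡ 8 ≠ 0 (mod 11), P does NOT lie on the curve.


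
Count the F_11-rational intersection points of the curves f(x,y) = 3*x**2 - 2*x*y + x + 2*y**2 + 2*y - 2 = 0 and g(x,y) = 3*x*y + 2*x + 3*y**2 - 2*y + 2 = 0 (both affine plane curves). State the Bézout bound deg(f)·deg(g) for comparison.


Common zeros: {(8, 7), (9, 5), (10, 0), (10, 9)}; count = 4; Bézout bound = 4.

deg(f) = 2, deg(g) = 2, so Bézout bound = 4.
Scan x ∈ F_11. For each x, list the y ∈ F_11 with f(x, y) ≡ 0 and those with g(x, y) ≡ 0 (mod 11); the common zeros in that column are the intersection.
  x = 0: f ≡ 0 at y ∈ {3, 7}; g ≡ 0 at y ∈ ∅; common: ∅.
  x = 1: f ≡ 0 at y ∈ ∅; g ≡ 0 at y ∈ ∅; common: ∅.
  x = 2: f ≡ 0 at y ∈ ∅; g ≡ 0 at y ∈ ∅; common: ∅.
  x = 3: f ≡ 0 at y ∈ {4, 9}; g ≡ 0 at y ∈ ∅; common: ∅.
  x = 4: f ≡ 0 at y ∈ ∅; g ≡ 0 at y ∈ ∅; common: ∅.
  x = 5: f ≡ 0 at y ∈ {5, 10}; g ≡ 0 at y ∈ {6, 8}; common: ∅.
  x = 6: f ≡ 0 at y ∈ ∅; g ≡ 0 at y ∈ {1}; common: ∅.
  x = 7: f ≡ 0 at y ∈ ∅; g ≡ 0 at y ∈ {2, 10}; common: ∅.
  x = 8: f ≡ 0 at y ∈ {0, 7}; g ≡ 0 at y ∈ {4, 7}; common: {7}.
  x = 9: f ≡ 0 at y ∈ {3, 5}; g ≡ 0 at y ∈ {5}; common: {5}.
  x = 10: f ≡ 0 at y ∈ {0, 9}; g ≡ 0 at y ∈ {0, 9}; common: {0, 9}.
Collecting: common zeros = {(8, 7), (9, 5), (10, 0), (10, 9)}, so the count is 4.
Comparison with the Bézout bound: 4 ≤ 4 = deg(f)·deg(g), as expected for curves with no common component (the bound is attained).


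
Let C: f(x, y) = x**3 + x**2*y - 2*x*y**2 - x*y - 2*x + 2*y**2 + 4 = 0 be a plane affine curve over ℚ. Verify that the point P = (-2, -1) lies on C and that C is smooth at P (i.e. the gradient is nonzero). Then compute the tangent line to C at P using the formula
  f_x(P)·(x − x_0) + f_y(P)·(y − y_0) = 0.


Tangent line at P: 13*x - 6*y + 20 = 0.

Step 1: f(-2, -1) = 0, so P lies on C.
Step 2: partial derivatives
  f_x(x, y) = 3*x**2 + 2*x*y - 2*y**2 - y - 2, f_y(x, y) = x**2 - 4*x*y - x + 4*y.
  f_x(P) = 13, f_y(P) = -6 (gradient nonzero, so P is smooth).
Step 3: tangent line at P: 13·(x − -2) + -6·(y − -1) = 0.
Expanding: 13*x - 6*y + 20 = 0.


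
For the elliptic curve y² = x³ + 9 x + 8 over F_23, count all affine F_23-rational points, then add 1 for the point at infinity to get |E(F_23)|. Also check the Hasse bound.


Affine points = {(0, 10), (0, 13), (1, 8), (1, 15), (3, 4), (3, 19), (4, 4), (4, 19), (6, 5), (6, 18), (7, 0), (9, 6), (9, 17), (11, 9), (11, 14), (12, 2), (12, 21), (14, 7), (14, 16), (16, 4), (16, 19), (19, 0), (20, 0)}; affine count = 23; |E(F_23)| = 24.

Discriminant check: Δ ∝ 4a³ + 27b² = 4·9³ + 27·8² = 4·729 + 27·64 ≡ 21 (mod 23). Nonzero ⇒ E is nonsingular.
For each x ∈ F_23, compute rhs = x³ + 9·x + 8 mod 23, then count y ∈ F_23 with y² ≡ rhs.
  x = 0: rhs = 8, matching y values: 10, 13 (2 points).
  x = 1: rhs = 18, matching y values: 8, 15 (2 points).
  x = 2: rhs = 11, matching y values: none (0 points).
  x = 3: rhs = 16, matching y values: 4, 19 (2 points).
  x = 4: rhs = 16, matching y values: 4, 19 (2 points).
  x = 5: rhs = 17, matching y values: none (0 points).
  x = 6: rhs = 2, matching y values: 5, 18 (2 points).
  x = 7: rhs = 0, matching y values: 0 (1 points).
  x = 8: rhs = 17, matching y values: none (0 points).
  x = 9: rhs = 13, matching y values: 6, 17 (2 points).
  x = 10: rhs = 17, matching y values: none (0 points).
  x = 11: rhs = 12, matching y values: 9, 14 (2 points).
  x = 12: rhs = 4, matching y values: 2, 21 (2 points).
  x = 13: rhs = 22, matching y values: none (0 points).
  x = 14: rhs = 3, matching y values: 7, 16 (2 points).
  x = 15: rhs = 22, matching y values: none (0 points).
  x = 16: rhs = 16, matching y values: 4, 19 (2 points).
  x = 17: rhs = 14, matching y values: none (0 points).
  x = 18: rhs = 22, matching y values: none (0 points).
  x = 19: rhs = 0, matching y values: 0 (1 points).
  x = 20: rhs = 0, matching y values: 0 (1 points).
  x = 21: rhs = 5, matching y values: none (0 points).
  x = 22: rhs = 21, matching y values: none (0 points).
Total affine count: 23.
Full point count |E(F_23)| = 23 + 1 = 24.
Hasse bound: |24 − (23+1)| = |0| = 0 ≤ 2√23 ≈ 9.5917 ✓.


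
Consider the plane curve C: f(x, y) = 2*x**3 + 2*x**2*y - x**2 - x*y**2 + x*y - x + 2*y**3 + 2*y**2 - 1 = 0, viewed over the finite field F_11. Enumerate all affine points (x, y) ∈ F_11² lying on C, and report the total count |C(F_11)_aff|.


Affine F_11-points: {(1, 8), (3, 7), (4, 1), (4, 2), (4, 9), (7, 10), (9, 8), (10, 8)}; count = 8.

For each of the 121 pairs (x, y) ∈ F_11², evaluate f(x, y) mod 11. Record the zeros.
  x = 0: [0↦10, 1↦3, 2↦1, 3↦5, 4↦5, 5↦2, 6↦8, 7↦2, 8↦7, 9↦2, 10↦10]  zeros at y ∈ ∅
  x = 1: [0↦10, 1↦5, 2↦3, 3↦5, 4↦1, 5↦3, 6↦1, 7↦7, 8↦0, 9↦3, 10↦6]  zeros at y ∈ {8}
  x = 2: [0↦9, 1↦10, 2↦1, 3↦5, 4↦1, 5↦1, 6↦6, 7↦6, 8↦2, 9↦6, 10↦8]  zeros at y ∈ ∅
  x = 3: [0↦8, 1↦8, 2↦7, 3↦6, 4↦6, 5↦8, 6↦2, 7↦0, 8↦3, 9↦1, 10↦6]  zeros at y ∈ {7}
  x = 4: [0↦8, 1↦0, 2↦0, 3↦9, 4↦6, 5↦3, 6↦1, 7↦1, 8↦4, 9↦0, 10↦1]  zeros at y ∈ {1, 2, 9}
  x = 5: [0↦10, 1↦9, 2↦3, 3↦4, 4↦2, 5↦9, 6↦4, 7↦10, 8↦6, 9↦4, 10↦5]  zeros at y ∈ ∅
  x = 6: [0↦4, 1↦3, 2↦6, 3↦3, 4↦6, 5↦5, 6↦1, 7↦6, 8↦10, 9↦3, 10↦8]  zeros at y ∈ ∅
  x = 7: [0↦2, 1↦5, 2↦10, 3↦7, 4↦8, 5↦3, 6↦4, 7↦1, 8↦6, 9↦9, 10↦0]  zeros at y ∈ {10}
  x = 8: [0↦5, 1↦5, 2↦5, 3↦6, 4↦9, 5↦4, 6↦3, 7↦7, 8↦6, 9↦1, 10↦4]  zeros at y ∈ ∅
  x = 9: [0↦3, 1↦4, 2↦3, 3↦1, 4↦10, 5↦9, 6↦10, 7↦3, 8↦0, 9↦2, 10↦10]  zeros at y ∈ {8}
  x = 10: [0↦8, 1↦3, 2↦5, 3↦4, 4↦1, 5↦8, 6↦4, 7↦1, 8↦0, 9↦2, 10↦8]  zeros at y ∈ {8}
Collecting zeros: affine points = {(1, 8), (3, 7), (4, 1), (4, 2), (4, 9), (7, 10), (9, 8), (10, 8)}.
Total count |C(F_11)_aff| = 8.


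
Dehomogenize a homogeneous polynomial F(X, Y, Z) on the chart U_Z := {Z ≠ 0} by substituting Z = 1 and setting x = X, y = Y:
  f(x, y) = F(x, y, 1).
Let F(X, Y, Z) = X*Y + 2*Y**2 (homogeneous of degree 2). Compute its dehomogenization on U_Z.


f(x, y) = x*y + 2*y**2

On U_Z we set Z = 1. Each monomial c·X^i·Y^j·Z^k in F becomes c·x^i·y^j·1^k = c·x^i·y^j.
Substituting Z = 1: F(X, Y, 1) = x*y + 2*y**2.
Note: deg(f) ≤ deg(F) = 2; strict inequality happens when F is divisible by Z (lost terms).


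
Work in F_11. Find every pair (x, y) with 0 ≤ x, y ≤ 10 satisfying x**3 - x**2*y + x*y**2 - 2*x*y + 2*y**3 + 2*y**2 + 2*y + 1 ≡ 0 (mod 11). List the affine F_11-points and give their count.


Affine F_11-points: {(0, 6), (0, 9), (1, 8), (1, 9), (3, 1), (3, 3), (3, 10), (4, 7), (5, 7), (8, 9), (9, 5), (9, 7), (9, 10), (10, 0)}; count = 14.

For each of the 121 pairs (x, y) ∈ F_11², evaluate f(x, y) mod 11. Record the zeros.
  x = 0: [0↦1, 1↦7, 2↦7, 3↦2, 4↦4, 5↦3, 6↦0, 7↦7, 8↦3, 9↦0, 10↦10]  zeros at y ∈ {6, 9}
  x = 1: [0↦2, 1↦6, 2↦6, 3↦3, 4↦9, 5↦3, 6↦8, 7↦3, 8↦0, 9↦0, 10↦4]  zeros at y ∈ {8, 9}
  x = 2: [0↦9, 1↦9, 2↦7, 3↦4, 4↦1, 5↦10, 6↦10, 7↦2, 8↦9, 9↦10, 10↦6]  zeros at y ∈ ∅
  x = 3: [0↦6, 1↦0, 2↦5, 3↦0, 4↦8, 5↦8, 6↦1, 7↦10, 8↦3, 9↦3, 10↦0]  zeros at y ∈ {1, 3, 10}
  x = 4: [0↦10, 1↦7, 2↦6, 3↦8, 4↦3, 5↦3, 6↦9, 7↦0, 8↦10, 9↦7, 10↦3]  zeros at y ∈ {7}
  x = 5: [0↦5, 1↦3, 2↦5, 3↦1, 4↦3, 5↦1, 6↦7, 7↦0, 8↦3, 9↦6, 10↦10]  zeros at y ∈ {7}
  x = 6: [0↦8, 1↦5, 2↦8, 3↦7, 4↦3, 5↦8, 6↦1, 7↦5, 8↦10, 9↦6, 10↦5]  zeros at y ∈ ∅
  x = 7: [0↦3, 1↦8, 2↦10, 3↦10, 4↦9, 5↦8, 6↦8, 7↦10, 8↦4, 9↦2, 10↦5]  zeros at y ∈ ∅
  x = 8: [0↦7, 1↦7, 2↦6, 3↦5, 4↦5, 5↦7, 6↦1, 7↦10, 8↦2, 9↦0, 10↦5]  zeros at y ∈ {9}
  x = 9: [0↦4, 1↦8, 2↦2, 3↦9, 4↦8, 5↦0, 6↦8, 7↦0, 8↦10, 9↦6, 10↦0]  zeros at y ∈ {5, 7, 10}
  x = 10: [0↦0, 1↦6, 2↦4, 3↦6, 4↦2, 5↦4, 6↦2, 7↦8, 8↦1, 9↦4, 10↦7]  zeros at y ∈ {0}
Collecting zeros: affine points = {(0, 6), (0, 9), (1, 8), (1, 9), (3, 1), (3, 3), (3, 10), (4, 7), (5, 7), (8, 9), (9, 5), (9, 7), (9, 10), (10, 0)}.
Total count |C(F_11)_aff| = 14.


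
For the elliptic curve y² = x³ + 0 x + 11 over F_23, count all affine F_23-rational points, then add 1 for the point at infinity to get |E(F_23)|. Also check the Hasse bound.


Affine points = {(1, 9), (1, 14), (4, 11), (4, 12), (7, 3), (7, 20), (9, 2), (9, 21), (11, 10), (11, 13), (13, 0), (14, 8), (14, 15), (16, 6), (16, 17), (17, 5), (17, 18), (18, 1), (18, 22), (19, 4), (19, 19), (21, 7), (21, 16)}; affine count = 23; |E(F_23)| = 24.

Discriminant check: Δ ∝ 4a³ + 27b² = 4·0³ + 27·11² = 4·0 + 27·121 ≡ 1 (mod 23). Nonzero ⇒ E is nonsingular.
For each x ∈ F_23, compute rhs = x³ + 0·x + 11 mod 23, then count y ∈ F_23 with y² ≡ rhs.
  x = 0: rhs = 11, matching y values: none (0 points).
  x = 1: rhs = 12, matching y values: 9, 14 (2 points).
  x = 2: rhs = 19, matching y values: none (0 points).
  x = 3: rhs = 15, matching y values: none (0 points).
  x = 4: rhs = 6, matching y values: 11, 12 (2 points).
  x = 5: rhs = 21, matching y values: none (0 points).
  x = 6: rhs = 20, matching y values: none (0 points).
  x = 7: rhs = 9, matching y values: 3, 20 (2 points).
  x = 8: rhs = 17, matching y values: none (0 points).
  x = 9: rhs = 4, matching y values: 2, 21 (2 points).
  x = 10: rhs = 22, matching y values: none (0 points).
  x = 11: rhs = 8, matching y values: 10, 13 (2 points).
  x = 12: rhs = 14, matching y values: none (0 points).
  x = 13: rhs = 0, matching y values: 0 (1 points).
  x = 14: rhs = 18, matching y values: 8, 15 (2 points).
  x = 15: rhs = 5, matching y values: none (0 points).
  x = 16: rhs = 13, matching y values: 6, 17 (2 points).
  x = 17: rhs = 2, matching y values: 5, 18 (2 points).
  x = 18: rhs = 1, matching y values: 1, 22 (2 points).
  x = 19: rhs = 16, matching y values: 4, 19 (2 points).
  x = 20: rhs = 7, matching y values: none (0 points).
  x = 21: rhs = 3, matching y values: 7, 16 (2 points).
  x = 22: rhs = 10, matching y values: none (0 points).
Total affine count: 23.
Full point count |E(F_23)| = 23 + 1 = 24.
Hasse bound: |24 − (23+1)| = |0| = 0 ≤ 2√23 ≈ 9.5917 ✓.


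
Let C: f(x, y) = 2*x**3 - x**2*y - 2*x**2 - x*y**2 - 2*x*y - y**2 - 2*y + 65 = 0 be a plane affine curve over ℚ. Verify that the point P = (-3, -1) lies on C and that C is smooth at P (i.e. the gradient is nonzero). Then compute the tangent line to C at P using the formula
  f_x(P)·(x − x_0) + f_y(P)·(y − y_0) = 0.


Tangent line at P: 61*x - 9*y + 174 = 0.

Step 1: f(-3, -1) = 0, so P lies on C.
Step 2: partial derivatives
  f_x(x, y) = 6*x**2 - 2*x*y - 4*x - y**2 - 2*y, f_y(x, y) = -x**2 - 2*x*y - 2*x - 2*y - 2.
  f_x(P) = 61, f_y(P) = -9 (gradient nonzero, so P is smooth).
Step 3: tangent line at P: 61·(x − -3) + -9·(y − -1) = 0.
Expanding: 61*x - 9*y + 174 = 0.


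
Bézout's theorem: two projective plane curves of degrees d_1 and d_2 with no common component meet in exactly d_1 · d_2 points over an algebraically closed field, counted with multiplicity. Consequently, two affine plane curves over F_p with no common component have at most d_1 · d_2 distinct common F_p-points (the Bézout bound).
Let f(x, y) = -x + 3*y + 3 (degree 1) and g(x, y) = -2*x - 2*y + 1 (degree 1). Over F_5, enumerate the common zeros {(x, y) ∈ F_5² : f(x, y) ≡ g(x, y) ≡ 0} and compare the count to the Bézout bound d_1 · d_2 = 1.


Common zeros: {(3, 0)}; count = 1; Bézout bound = 1.

deg(f) = 1, deg(g) = 1, so Bézout bound = 1.
Scan x ∈ F_5. For each x, list the y ∈ F_5 with f(x, y) ≡ 0 and those with g(x, y) ≡ 0 (mod 5); the common zeros in that column are the intersection.
  x = 0: f ≡ 0 at y ∈ {4}; g ≡ 0 at y ∈ {3}; common: ∅.
  x = 1: f ≡ 0 at y ∈ {1}; g ≡ 0 at y ∈ {2}; common: ∅.
  x = 2: f ≡ 0 at y ∈ {3}; g ≡ 0 at y ∈ {1}; common: ∅.
  x = 3: f ≡ 0 at y ∈ {0}; g ≡ 0 at y ∈ {0}; common: {0}.
  x = 4: f ≡ 0 at y ∈ {2}; g ≡ 0 at y ∈ {4}; common: ∅.
Collecting: common zeros = {(3, 0)}, so the count is 1.
Comparison with the Bézout bound: 1 ≤ 1 = deg(f)·deg(g), as expected for curves with no common component (the bound is attained).


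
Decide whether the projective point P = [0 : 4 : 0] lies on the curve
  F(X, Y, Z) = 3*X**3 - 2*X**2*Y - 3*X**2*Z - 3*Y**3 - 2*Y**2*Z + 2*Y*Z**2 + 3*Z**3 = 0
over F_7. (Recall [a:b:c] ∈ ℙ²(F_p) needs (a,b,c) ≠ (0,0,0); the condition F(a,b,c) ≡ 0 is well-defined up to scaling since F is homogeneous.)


F(0,4,0) ≡ 4 (mod 7); P is NOT on the curve.

Evaluate F(0, 4, 0) term-by-term (mod 7).
  3*X**3 ↦ 3·0·1·1 = 0
  -2*X**2*Y ↦ -2·0·4·1 = 0
  -3*X**2*Z ↦ -3·0·1·0 = 0
  -3*Y**3 ↦ -3·1·64·1 = -192
  -2*Y**2*Z ↦ -2·1·16·0 = 0
  2*Y*Z**2 ↦ 2·1·4·0 = 0
  3*Z**3 ↦ 3·1·1·0 = 0
Sum: F(0, 4, 0) = (0) + (0) + (0) + (-192) + (0) + (0) + (0) = -192.
Reducing mod 7: -192 ≡ 4 (mod 7).
Since F(a, b, c) ≡ 4 ≠ 0 (mod 7), P does NOT lie on the curve.


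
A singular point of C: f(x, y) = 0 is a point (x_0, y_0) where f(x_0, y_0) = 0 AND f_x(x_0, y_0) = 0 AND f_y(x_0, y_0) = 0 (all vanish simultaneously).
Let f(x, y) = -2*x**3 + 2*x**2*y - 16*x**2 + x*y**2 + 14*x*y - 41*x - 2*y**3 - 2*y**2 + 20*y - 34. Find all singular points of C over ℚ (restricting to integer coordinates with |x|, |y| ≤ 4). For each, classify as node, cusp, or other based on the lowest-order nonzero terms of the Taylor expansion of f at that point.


Singular points: {(-3, -1)}; classification: cusp.

Compute partial derivatives:
  f_x = -6*x**2 + 4*x*y - 32*x + y**2 + 14*y - 41.
  f_y = 2*x**2 + 2*x*y + 14*x - 6*y**2 - 4*y + 20.
Scan x_0 ∈ {−4, ..., 4}. For each x_0, f_y(x_0, y) is a polynomial in y; find its integer roots y ∈ {−4, ..., 4}, then test f_x and f at those candidates.
  x = -4: f_y(-4, y) = -6*y**2 - 12*y - 4; no integer root y with |y| ≤ 4.
  x = -3: f_y(-3, y) = -6*y**2 - 10*y - 4; vanishes at y ∈ {-1}. (-3, -1): f_x = 0, f = 0 — SINGULAR.
  x = -2: f_y(-2, y) = -6*y**2 - 8*y; vanishes at y ∈ {0}. (-2, 0): f_x = -1 ≠ 0.
  x = -1: f_y(-1, y) = -6*y**2 - 6*y + 8; no integer root y with |y| ≤ 4.
  x = 0: f_y(0, y) = -6*y**2 - 4*y + 20; no integer root y with |y| ≤ 4.
  x = 1: f_y(1, y) = -6*y**2 - 2*y + 36; no integer root y with |y| ≤ 4.
  x = 2: f_y(2, y) = 56 - 6*y**2; no integer root y with |y| ≤ 4.
  x = 3: f_y(3, y) = -6*y**2 + 2*y + 80; no integer root y with |y| ≤ 4.
  x = 4: f_y(4, y) = -6*y**2 + 4*y + 108; no integer root y with |y| ≤ 4.
Only singular point on the grid: (-3, -1).
Classify: substitute x = -3 + u, y = -1 + v and expand: f = -2*u**3 + 2*u**2*v + u*v**2 - 2*v**3 + v**2.
No constant or linear terms (consistent with a singular point). Quadratic part: v**2. Cubic part: -2*u**3 + 2*u**2*v + u*v**2 - 2*v**3.
The quadratic part v**2 is a perfect square, so there is a single (double) tangent line v = 0, i.e. y = -1. Restricting the cubic part to that line (v = 0) leaves -2*u**3 ≠ 0, so f is not divisible by v and the branch is v² ≈ 2*u**3 to lowest order — this is a cusp.
Classification: cusp.


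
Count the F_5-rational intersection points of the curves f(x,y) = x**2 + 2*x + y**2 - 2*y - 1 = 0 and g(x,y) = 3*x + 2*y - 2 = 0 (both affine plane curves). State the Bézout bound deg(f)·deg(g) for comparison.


Common zeros: {(2, 3)}; count = 1; Bézout bound = 2.

deg(f) = 2, deg(g) = 1, so Bézout bound = 2.
Scan x ∈ F_5. For each x, list the y ∈ F_5 with f(x, y) ≡ 0 and those with g(x, y) ≡ 0 (mod 5); the common zeros in that column are the intersection.
  x = 0: f ≡ 0 at y ∈ ∅; g ≡ 0 at y ∈ {1}; common: ∅.
  x = 1: f ≡ 0 at y ∈ {3, 4}; g ≡ 0 at y ∈ {2}; common: ∅.
  x = 2: f ≡ 0 at y ∈ {3, 4}; g ≡ 0 at y ∈ {3}; common: {3}.
  x = 3: f ≡ 0 at y ∈ ∅; g ≡ 0 at y ∈ {4}; common: ∅.
  x = 4: f ≡ 0 at y ∈ ∅; g ≡ 0 at y ∈ {0}; common: ∅.
Collecting: common zeros = {(2, 3)}, so the count is 1.
Comparison with the Bézout bound: 1 ≤ 2 = deg(f)·deg(g), as expected for curves with no common component (the affine F_5-count falls short of the bound because intersections may lie at infinity, over extension fields, or carry multiplicity).
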